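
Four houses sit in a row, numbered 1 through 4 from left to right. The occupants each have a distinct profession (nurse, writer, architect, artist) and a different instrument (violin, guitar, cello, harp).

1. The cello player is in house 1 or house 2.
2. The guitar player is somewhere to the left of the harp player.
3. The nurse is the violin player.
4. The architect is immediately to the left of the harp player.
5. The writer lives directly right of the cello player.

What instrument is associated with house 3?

harp

The writer is narrowed to house 2 or 3; consider each.
Placing it in house 2 leads to a contradiction, so it's in house 3.
By clue 5, the cello player is in house 2.
The architect is in house 2 (clue 4).
Clue 4 places the harp player in house 3.
So house 4 gets violin for instrument.
Clue 3: the nurse is in house 4.
House 1 profession: only artist fits.
So house 1 gets guitar for instrument.
So: house 1 = artist/guitar, house 2 = architect/cello, house 3 = writer/harp, house 4 = nurse/violin.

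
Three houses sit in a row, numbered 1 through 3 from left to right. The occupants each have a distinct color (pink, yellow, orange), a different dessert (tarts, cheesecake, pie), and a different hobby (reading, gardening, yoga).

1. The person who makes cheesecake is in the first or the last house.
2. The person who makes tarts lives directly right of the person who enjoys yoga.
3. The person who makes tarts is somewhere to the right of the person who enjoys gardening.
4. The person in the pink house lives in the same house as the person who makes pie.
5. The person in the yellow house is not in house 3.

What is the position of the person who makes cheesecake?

1

So house 3 gets reading for hobby.
The person in the yellow house is narrowed to house 1 or 2; consider each.
Placing it in house 2 leads to a contradiction, so it's in house 1.
That leaves cheesecake as the dessert for house 1.
The person in the orange house is narrowed to house 2 or 3; consider each.
Placing it in house 2 leads to a contradiction, so it's in house 3.
House 2's color must be pink (nothing else left).
Clue 4 places the person who makes pie in house 2.
That leaves tarts as the dessert for house 3.
Clue 2 places the person who enjoys yoga in house 2.
So house 1 gets gardening for hobby.
So: house 1 = yellow/cheesecake/gardening, house 2 = pink/pie/yoga, house 3 = orange/tarts/reading.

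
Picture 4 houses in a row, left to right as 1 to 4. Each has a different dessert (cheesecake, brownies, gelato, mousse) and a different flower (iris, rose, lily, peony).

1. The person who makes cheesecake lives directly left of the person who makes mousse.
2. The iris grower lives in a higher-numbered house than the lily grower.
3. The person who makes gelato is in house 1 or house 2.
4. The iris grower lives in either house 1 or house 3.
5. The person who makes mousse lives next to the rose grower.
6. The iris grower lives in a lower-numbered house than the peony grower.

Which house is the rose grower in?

By clue 4, the iris grower is in house 3.
From clue 6, the peony grower must be in house 4.
So house 4 gets brownies for dessert.
So house 3 gets mousse for dessert.
Clue 1 places the person who makes cheesecake in house 2.
By clue 5, the rose grower is in house 2.
The only dessert still possible for house 1 is gelato.
That leaves lily as the flower for house 1.
So: house 1 = gelato/lily, house 2 = cheesecake/rose, house 3 = mousse/iris, house 4 = brownies/peony.

2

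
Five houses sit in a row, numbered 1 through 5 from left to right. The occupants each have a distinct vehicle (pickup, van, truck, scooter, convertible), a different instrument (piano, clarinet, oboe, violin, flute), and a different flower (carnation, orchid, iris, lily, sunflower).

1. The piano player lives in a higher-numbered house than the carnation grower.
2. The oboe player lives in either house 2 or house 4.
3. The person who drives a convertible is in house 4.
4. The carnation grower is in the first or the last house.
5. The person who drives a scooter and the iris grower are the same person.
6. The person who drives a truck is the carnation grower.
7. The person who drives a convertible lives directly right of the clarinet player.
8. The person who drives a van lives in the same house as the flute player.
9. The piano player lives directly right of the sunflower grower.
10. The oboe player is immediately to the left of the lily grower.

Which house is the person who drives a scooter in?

Clue 3: the person who drives a convertible is in house 4.
Clue 4: the carnation grower is in house 1.
Clue 6 places the person who drives a truck in house 1.
By clue 7, the clarinet player is in house 3.
That leaves violin as the instrument for house 1.
The person who drives a van is narrowed to house 2 or 5; consider each.
Placing it in house 5 leads to a contradiction, so it's in house 2.
Clue 8 places the flute player in house 2.
That leaves piano as the instrument for house 5.
Clue 9: the sunflower grower is in house 4.
The lily grower is in house 5 (clue 10).
House 4 instrument: only oboe fits.
House 2's flower must be orchid (nothing else left).
That leaves iris as the flower for house 3.
The person who drives a scooter is in house 3 (clue 5).
So house 5 gets pickup for vehicle.
So: house 1 = truck/violin/carnation, house 2 = van/flute/orchid, house 3 = scooter/clarinet/iris, house 4 = convertible/oboe/sunflower, house 5 = pickup/piano/lily.

3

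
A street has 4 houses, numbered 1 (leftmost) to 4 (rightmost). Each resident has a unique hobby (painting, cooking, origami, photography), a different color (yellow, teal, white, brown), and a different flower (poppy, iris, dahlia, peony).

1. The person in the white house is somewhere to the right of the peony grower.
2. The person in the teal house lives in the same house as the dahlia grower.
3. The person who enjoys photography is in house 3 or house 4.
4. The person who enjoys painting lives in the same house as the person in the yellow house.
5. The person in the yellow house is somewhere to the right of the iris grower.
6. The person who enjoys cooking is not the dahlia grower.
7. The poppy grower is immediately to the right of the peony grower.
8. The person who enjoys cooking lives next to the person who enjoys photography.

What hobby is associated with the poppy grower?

cooking

House 1 hobby: only origami fits.
The person who enjoys photography is narrowed to house 3 or 4; consider each.
Placing it in house 3 leads to a contradiction, so it's in house 4.
Clue 8 places the person who enjoys cooking in house 3.
That leaves painting as the hobby for house 2.
From clue 4, the person in the yellow house must be in house 2.
From clue 5, the iris grower must be in house 1.
The person in the teal house is in house 4 (clue 2).
Clue 2: the dahlia grower is in house 4.
House 1's color must be brown (nothing else left).
So house 3 gets white for color.
House 2 flower: only peony fits.
House 3 flower: only poppy fits.
So: house 1 = origami/brown/iris, house 2 = painting/yellow/peony, house 3 = cooking/white/poppy, house 4 = photography/teal/dahlia.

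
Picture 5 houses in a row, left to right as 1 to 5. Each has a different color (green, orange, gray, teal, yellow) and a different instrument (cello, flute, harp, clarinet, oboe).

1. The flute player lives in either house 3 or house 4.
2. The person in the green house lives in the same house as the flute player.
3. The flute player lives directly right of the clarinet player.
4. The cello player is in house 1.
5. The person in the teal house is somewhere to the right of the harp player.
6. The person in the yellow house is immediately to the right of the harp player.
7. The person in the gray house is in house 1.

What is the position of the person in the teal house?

5

Clue 4: the cello player is in house 1.
The person in the gray house is in house 1 (clue 7).
That leaves oboe as the instrument for house 5.
House 2's color must be orange (nothing else left).
The person in the green house is narrowed to house 3 or 4; consider each.
Placing it in house 3 leads to a contradiction, so it's in house 4.
The flute player is in house 4 (clue 2).
The clarinet player is in house 3 (clue 3).
House 2 instrument: only harp fits.
Clue 6: the person in the yellow house is in house 3.
House 5's color must be teal (nothing else left).
So: house 1 = gray/cello, house 2 = orange/harp, house 3 = yellow/clarinet, house 4 = green/flute, house 5 = teal/oboe.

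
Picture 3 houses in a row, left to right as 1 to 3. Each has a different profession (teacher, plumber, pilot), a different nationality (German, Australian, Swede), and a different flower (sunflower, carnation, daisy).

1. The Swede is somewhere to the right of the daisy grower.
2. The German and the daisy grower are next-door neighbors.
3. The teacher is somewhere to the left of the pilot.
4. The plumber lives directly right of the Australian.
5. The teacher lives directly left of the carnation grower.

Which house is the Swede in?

The only profession still possible for house 1 is teacher.
From clue 5, the carnation grower must be in house 2.
The only flower still possible for house 1 is daisy.
House 3 flower: only sunflower fits.
From clue 2, the German must be in house 2.
House 1 nationality: only Australian fits.
So house 3 gets Swede for nationality.
By clue 4, the plumber is in house 2.
House 3's profession must be pilot (nothing else left).
So: house 1 = teacher/Australian/daisy, house 2 = plumber/German/carnation, house 3 = pilot/Swede/sunflower.

3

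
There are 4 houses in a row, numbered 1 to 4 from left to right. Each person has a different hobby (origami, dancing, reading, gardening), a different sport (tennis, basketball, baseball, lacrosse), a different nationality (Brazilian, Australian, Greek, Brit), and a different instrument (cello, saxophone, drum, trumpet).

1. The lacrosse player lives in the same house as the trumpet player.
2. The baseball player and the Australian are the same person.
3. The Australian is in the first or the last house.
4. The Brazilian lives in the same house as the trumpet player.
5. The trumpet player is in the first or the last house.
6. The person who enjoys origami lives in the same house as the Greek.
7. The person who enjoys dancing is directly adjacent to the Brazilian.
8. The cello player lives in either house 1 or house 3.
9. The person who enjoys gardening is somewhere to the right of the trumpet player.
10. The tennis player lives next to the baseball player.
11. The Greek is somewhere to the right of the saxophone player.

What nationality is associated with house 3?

Greek

By clue 9, the trumpet player is in house 1.
House 4's instrument must be drum (nothing else left).
Clue 1 places the lacrosse player in house 1.
Clue 4 places the Brazilian in house 1.
Clue 7: the person who enjoys dancing is in house 2.
House 1 hobby: only reading fits.
That leaves Brit as the nationality for house 2.
So house 3 gets Greek for nationality.
So house 4 gets Australian for nationality.
House 2 instrument: only saxophone fits.
That leaves cello as the instrument for house 3.
Clue 6: the person who enjoys origami is in house 3.
The tennis player is in house 3 (clue 10).
That leaves gardening as the hobby for house 4.
House 2's sport must be basketball (nothing else left).
House 4's sport must be baseball (nothing else left).
So: house 1 = reading/lacrosse/Brazilian/trumpet, house 2 = dancing/basketball/Brit/saxophone, house 3 = origami/tennis/Greek/cello, house 4 = gardening/baseball/Australian/drum.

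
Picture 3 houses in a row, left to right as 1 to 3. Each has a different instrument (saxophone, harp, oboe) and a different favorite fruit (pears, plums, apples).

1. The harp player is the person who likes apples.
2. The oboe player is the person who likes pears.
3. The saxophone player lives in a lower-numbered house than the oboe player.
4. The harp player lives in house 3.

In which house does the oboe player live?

Clue 4: the harp player is in house 3.
That leaves saxophone as the instrument for house 1.
The only instrument still possible for house 2 is oboe.
From clue 1, the person who likes apples must be in house 3.
Clue 2: the person who likes pears is in house 2.
That leaves plums as the favorite fruit for house 1.
So: house 1 = saxophone/plums, house 2 = oboe/pears, house 3 = harp/apples.

2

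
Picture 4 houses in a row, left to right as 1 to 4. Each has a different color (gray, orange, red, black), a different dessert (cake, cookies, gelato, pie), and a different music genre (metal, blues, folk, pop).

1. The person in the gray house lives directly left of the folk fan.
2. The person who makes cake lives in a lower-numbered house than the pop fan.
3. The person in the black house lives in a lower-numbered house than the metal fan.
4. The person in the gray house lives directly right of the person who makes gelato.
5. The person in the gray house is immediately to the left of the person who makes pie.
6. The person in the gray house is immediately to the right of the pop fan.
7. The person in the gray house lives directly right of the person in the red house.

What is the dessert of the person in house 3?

By clue 6, the person in the gray house is in house 3.
From clue 6, the pop fan must be in house 2.
From clue 7, the person in the red house must be in house 2.
House 1 color: only black fits.
House 4 color: only orange fits.
House 1's music genre must be blues (nothing else left).
Clue 1 places the folk fan in house 4.
Clue 2: the person who makes cake is in house 1.
Clue 4: the person who makes gelato is in house 2.
The person who makes pie is in house 4 (clue 5).
House 3's dessert must be cookies (nothing else left).
The only music genre still possible for house 3 is metal.
So: house 1 = black/cake/blues, house 2 = red/gelato/pop, house 3 = gray/cookies/metal, house 4 = orange/pie/folk.

cookies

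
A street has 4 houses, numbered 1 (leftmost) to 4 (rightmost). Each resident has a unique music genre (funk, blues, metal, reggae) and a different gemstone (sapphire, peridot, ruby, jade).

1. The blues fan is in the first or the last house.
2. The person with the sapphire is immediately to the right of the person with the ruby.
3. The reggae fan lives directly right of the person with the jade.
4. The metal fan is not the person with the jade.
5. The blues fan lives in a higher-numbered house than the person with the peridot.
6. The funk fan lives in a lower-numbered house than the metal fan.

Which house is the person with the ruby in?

The blues fan is in house 4 (clue 5).
So house 1 gets funk for music genre.
The only gemstone still possible for house 4 is sapphire.
From clue 2, the person with the ruby must be in house 3.
The metal fan is narrowed to house 2 or 3; consider each.
Placing it in house 2 leads to a contradiction, so it's in house 3.
The only music genre still possible for house 2 is reggae.
By clue 3, the person with the jade is in house 1.
House 2 gemstone: only peridot fits.
So: house 1 = funk/jade, house 2 = reggae/peridot, house 3 = metal/ruby, house 4 = blues/sapphire.

3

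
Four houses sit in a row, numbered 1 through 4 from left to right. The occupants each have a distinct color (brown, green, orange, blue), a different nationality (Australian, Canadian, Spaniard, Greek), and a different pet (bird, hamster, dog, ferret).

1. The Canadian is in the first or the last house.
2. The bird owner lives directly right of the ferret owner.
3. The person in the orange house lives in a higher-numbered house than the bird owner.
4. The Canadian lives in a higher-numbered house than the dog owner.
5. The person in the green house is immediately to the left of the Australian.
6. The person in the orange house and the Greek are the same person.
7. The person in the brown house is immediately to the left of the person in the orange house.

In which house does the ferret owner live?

1

Clue 4 places the Canadian in house 4.
House 1 nationality: only Spaniard fits.
House 2's nationality must be Australian (nothing else left).
House 3's nationality must be Greek (nothing else left).
The only pet still possible for house 4 is hamster.
The person in the green house is in house 1 (clue 5).
Clue 6 places the person in the orange house in house 3.
Clue 7: the person in the brown house is in house 2.
That leaves blue as the color for house 4.
Clue 3: the bird owner is in house 2.
House 1's pet must be ferret (nothing else left).
House 3 pet: only dog fits.
So: house 1 = green/Spaniard/ferret, house 2 = brown/Australian/bird, house 3 = orange/Greek/dog, house 4 = blue/Canadian/hamster.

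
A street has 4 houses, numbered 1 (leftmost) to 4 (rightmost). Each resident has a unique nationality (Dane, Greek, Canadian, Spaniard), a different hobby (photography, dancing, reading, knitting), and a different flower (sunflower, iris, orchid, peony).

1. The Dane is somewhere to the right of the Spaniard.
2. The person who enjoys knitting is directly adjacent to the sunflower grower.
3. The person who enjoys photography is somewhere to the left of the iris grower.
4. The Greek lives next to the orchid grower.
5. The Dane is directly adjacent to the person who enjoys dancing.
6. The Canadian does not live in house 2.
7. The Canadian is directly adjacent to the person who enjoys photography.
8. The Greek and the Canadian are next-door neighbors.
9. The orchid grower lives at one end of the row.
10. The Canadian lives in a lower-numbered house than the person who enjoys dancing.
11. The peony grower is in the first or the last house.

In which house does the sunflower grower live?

Clue 7: the person who enjoys photography is in house 2.
Clue 8: the Greek is in house 2.
House 4's nationality must be Dane (nothing else left).
House 2's flower must be sunflower (nothing else left).
That leaves iris as the flower for house 3.
The orchid grower is in house 1 (clue 4).
The person who enjoys dancing is in house 3 (clue 5).
The Canadian is in house 1 (clue 10).
That leaves Spaniard as the nationality for house 3.
So house 1 gets knitting for hobby.
That leaves reading as the hobby for house 4.
So house 4 gets peony for flower.
So: house 1 = Canadian/knitting/orchid, house 2 = Greek/photography/sunflower, house 3 = Spaniard/dancing/iris, house 4 = Dane/reading/peony.

2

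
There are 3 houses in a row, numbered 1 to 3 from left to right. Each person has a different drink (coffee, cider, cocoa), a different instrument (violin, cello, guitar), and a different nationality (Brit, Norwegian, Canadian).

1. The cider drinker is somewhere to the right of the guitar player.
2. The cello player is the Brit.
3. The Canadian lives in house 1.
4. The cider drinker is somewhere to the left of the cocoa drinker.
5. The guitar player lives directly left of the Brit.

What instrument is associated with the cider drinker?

Clue 3: the Canadian is in house 1.
By clue 4, the cider drinker is in house 2.
From clue 4, the cocoa drinker must be in house 3.
That leaves coffee as the drink for house 1.
The guitar player is in house 1 (clue 1).
By clue 5, the Brit is in house 2.
That leaves Norwegian as the nationality for house 3.
The cello player is in house 2 (clue 2).
That leaves violin as the instrument for house 3.
So: house 1 = coffee/guitar/Canadian, house 2 = cider/cello/Brit, house 3 = cocoa/violin/Norwegian.

cello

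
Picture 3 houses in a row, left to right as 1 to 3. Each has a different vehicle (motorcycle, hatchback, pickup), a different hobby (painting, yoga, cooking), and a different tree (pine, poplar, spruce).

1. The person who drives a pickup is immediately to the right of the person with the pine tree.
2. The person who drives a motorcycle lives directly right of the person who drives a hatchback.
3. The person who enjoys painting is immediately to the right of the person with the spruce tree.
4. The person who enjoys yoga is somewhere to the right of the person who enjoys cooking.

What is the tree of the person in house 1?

spruce

The only vehicle still possible for house 1 is hatchback.
So house 1 gets cooking for hobby.
House 3 tree: only poplar fits.
By clue 2, the person who drives a motorcycle is in house 2.
House 3 vehicle: only pickup fits.
From clue 1, the person with the pine tree must be in house 2.
House 1 tree: only spruce fits.
Clue 3: the person who enjoys painting is in house 2.
So house 3 gets yoga for hobby.
So: house 1 = hatchback/cooking/spruce, house 2 = motorcycle/painting/pine, house 3 = pickup/yoga/poplar.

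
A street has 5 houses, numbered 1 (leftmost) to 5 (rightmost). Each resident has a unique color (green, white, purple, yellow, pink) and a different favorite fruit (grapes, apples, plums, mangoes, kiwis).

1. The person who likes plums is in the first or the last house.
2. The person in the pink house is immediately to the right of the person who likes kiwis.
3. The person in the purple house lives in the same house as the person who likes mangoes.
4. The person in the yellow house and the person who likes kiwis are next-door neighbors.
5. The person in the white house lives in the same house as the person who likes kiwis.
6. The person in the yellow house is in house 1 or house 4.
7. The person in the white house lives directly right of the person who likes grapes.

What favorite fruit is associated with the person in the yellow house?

grapes

The person in the pink house is narrowed to house 3 or 4; consider each.
Placing it in house 4 leads to a contradiction, so it's in house 3.
By clue 2, the person who likes kiwis is in house 2.
By clue 4, the person in the yellow house is in house 1.
By clue 5, the person in the white house is in house 2.
From clue 7, the person who likes grapes must be in house 1.
House 5's favorite fruit must be plums (nothing else left).
Clue 3 places the person in the purple house in house 4.
By clue 3, the person who likes mangoes is in house 4.
House 5's color must be green (nothing else left).
House 3's favorite fruit must be apples (nothing else left).
So: house 1 = yellow/grapes, house 2 = white/kiwis, house 3 = pink/apples, house 4 = purple/mangoes, house 5 = green/plums.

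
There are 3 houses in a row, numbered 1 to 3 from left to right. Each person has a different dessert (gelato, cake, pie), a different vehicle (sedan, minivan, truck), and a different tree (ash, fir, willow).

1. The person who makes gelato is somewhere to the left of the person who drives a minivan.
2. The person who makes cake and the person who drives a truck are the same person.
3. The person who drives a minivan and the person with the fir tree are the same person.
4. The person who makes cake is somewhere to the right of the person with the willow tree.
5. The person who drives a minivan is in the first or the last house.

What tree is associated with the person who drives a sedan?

willow

Clue 5 places the person who drives a minivan in house 3.
The person who makes cake is in house 2 (clue 2).
Clue 2: the person who drives a truck is in house 2.
By clue 3, the person with the fir tree is in house 3.
Clue 4: the person with the willow tree is in house 1.
That leaves pie as the dessert for house 3.
That leaves sedan as the vehicle for house 1.
That leaves ash as the tree for house 2.
House 1 dessert: only gelato fits.
So: house 1 = gelato/sedan/willow, house 2 = cake/truck/ash, house 3 = pie/minivan/fir.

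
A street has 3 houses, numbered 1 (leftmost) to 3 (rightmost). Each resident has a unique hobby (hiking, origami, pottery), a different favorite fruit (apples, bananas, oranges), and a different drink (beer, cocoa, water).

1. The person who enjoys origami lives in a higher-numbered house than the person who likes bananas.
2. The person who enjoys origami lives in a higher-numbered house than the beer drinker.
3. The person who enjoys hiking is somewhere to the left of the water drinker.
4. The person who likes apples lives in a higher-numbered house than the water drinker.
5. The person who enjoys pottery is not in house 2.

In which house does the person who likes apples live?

3

Clue 4 places the person who likes apples in house 3.
By clue 4, the water drinker is in house 2.
House 3 drink: only cocoa fits.
By clue 3, the person who enjoys hiking is in house 1.
That leaves origami as the hobby for house 2.
That leaves pottery as the hobby for house 3.
That leaves beer as the drink for house 1.
Clue 1 places the person who likes bananas in house 1.
That leaves oranges as the favorite fruit for house 2.
So: house 1 = hiking/bananas/beer, house 2 = origami/oranges/water, house 3 = pottery/apples/cocoa.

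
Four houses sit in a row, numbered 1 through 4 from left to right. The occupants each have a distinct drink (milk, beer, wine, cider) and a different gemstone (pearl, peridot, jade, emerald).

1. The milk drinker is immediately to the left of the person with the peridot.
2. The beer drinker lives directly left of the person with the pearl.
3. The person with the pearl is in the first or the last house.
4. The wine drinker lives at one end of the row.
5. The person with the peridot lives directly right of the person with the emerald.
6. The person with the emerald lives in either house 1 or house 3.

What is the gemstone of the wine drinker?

pearl

By clue 3, the person with the pearl is in house 4.
By clue 2, the beer drinker is in house 3.
The person with the peridot is in house 2 (clue 5).
Clue 5 places the person with the emerald in house 1.
So house 3 gets jade for gemstone.
The milk drinker is in house 1 (clue 1).
That leaves cider as the drink for house 2.
That leaves wine as the drink for house 4.
So: house 1 = milk/emerald, house 2 = cider/peridot, house 3 = beer/jade, house 4 = wine/pearl.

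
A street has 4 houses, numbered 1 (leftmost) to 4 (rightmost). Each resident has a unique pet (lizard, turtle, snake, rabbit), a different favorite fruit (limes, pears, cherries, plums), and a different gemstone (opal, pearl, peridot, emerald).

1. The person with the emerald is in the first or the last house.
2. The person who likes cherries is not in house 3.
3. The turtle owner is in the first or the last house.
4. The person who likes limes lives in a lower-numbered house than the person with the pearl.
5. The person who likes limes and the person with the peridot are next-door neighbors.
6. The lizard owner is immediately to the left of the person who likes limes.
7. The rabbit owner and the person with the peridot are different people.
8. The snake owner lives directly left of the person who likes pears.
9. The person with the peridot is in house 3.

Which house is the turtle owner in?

4

Clue 9 places the person with the peridot in house 3.
Clue 4: the person with the pearl is in house 4.
Clue 5 places the person who likes limes in house 2.
Clue 6: the lizard owner is in house 1.
That leaves rabbit as the pet for house 2.
The only pet still possible for house 3 is snake.
That leaves turtle as the pet for house 4.
House 1's gemstone must be emerald (nothing else left).
So house 2 gets opal for gemstone.
Clue 8: the person who likes pears is in house 4.
House 1 favorite fruit: only cherries fits.
So house 3 gets plums for favorite fruit.
So: house 1 = lizard/cherries/emerald, house 2 = rabbit/limes/opal, house 3 = snake/plums/peridot, house 4 = turtle/pears/pearl.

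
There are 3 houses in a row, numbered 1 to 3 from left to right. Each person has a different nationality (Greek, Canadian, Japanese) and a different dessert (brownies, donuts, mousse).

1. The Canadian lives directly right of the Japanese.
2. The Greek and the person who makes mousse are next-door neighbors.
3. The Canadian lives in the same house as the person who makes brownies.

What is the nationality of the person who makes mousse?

The Canadian is narrowed to house 2 or 3; consider each.
Placing it in house 2 leads to a contradiction, so it's in house 3.
Clue 1 places the Japanese in house 2.
The person who makes brownies is in house 3 (clue 3).
The only nationality still possible for house 1 is Greek.
The person who makes mousse is in house 2 (clue 2).
That leaves donuts as the dessert for house 1.
So: house 1 = Greek/donuts, house 2 = Japanese/mousse, house 3 = Canadian/brownies.

Japanese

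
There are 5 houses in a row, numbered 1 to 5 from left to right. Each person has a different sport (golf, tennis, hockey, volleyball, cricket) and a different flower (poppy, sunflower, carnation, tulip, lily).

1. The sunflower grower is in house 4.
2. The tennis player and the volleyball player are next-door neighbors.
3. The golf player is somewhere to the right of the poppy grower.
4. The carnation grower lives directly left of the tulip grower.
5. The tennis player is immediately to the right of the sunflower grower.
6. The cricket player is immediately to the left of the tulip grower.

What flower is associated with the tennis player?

Clue 1 places the sunflower grower in house 4.
By clue 5, the tennis player is in house 5.
From clue 2, the volleyball player must be in house 4.
House 5's flower must be lily (nothing else left).
House 3's flower must be tulip (nothing else left).
Clue 4: the carnation grower is in house 2.
Clue 6: the cricket player is in house 2.
The only sport still possible for house 1 is hockey.
The only sport still possible for house 3 is golf.
House 1's flower must be poppy (nothing else left).
So: house 1 = hockey/poppy, house 2 = cricket/carnation, house 3 = golf/tulip, house 4 = volleyball/sunflower, house 5 = tennis/lily.

lily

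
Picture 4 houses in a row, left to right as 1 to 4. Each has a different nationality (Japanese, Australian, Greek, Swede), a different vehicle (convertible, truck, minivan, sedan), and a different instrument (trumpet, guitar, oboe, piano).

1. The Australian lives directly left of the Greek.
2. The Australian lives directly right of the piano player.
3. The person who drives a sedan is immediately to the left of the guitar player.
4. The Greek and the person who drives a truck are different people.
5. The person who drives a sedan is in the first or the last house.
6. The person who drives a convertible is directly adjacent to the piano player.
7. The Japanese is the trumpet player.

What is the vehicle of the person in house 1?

sedan

Clue 5: the person who drives a sedan is in house 1.
By clue 3, the guitar player is in house 2.
The only instrument still possible for house 1 is piano.
Clue 2 places the Australian in house 2.
From clue 6, the person who drives a convertible must be in house 2.
So house 1 gets Swede for nationality.
The Greek is in house 3 (clue 1).
From clue 4, the person who drives a truck must be in house 4.
The only nationality still possible for house 4 is Japanese.
House 3 vehicle: only minivan fits.
Clue 7 places the trumpet player in house 4.
The only instrument still possible for house 3 is oboe.
So: house 1 = Swede/sedan/piano, house 2 = Australian/convertible/guitar, house 3 = Greek/minivan/oboe, house 4 = Japanese/truck/trumpet.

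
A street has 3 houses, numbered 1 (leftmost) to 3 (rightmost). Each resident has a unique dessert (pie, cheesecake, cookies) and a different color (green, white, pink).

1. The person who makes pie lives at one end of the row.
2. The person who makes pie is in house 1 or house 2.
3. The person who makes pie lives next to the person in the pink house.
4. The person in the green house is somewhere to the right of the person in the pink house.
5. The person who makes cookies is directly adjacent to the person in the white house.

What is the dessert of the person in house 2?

cookies

From clue 2, the person who makes pie must be in house 1.
From clue 3, the person in the pink house must be in house 2.
The person in the green house is in house 3 (clue 4).
So house 1 gets white for color.
The person who makes cookies is in house 2 (clue 5).
That leaves cheesecake as the dessert for house 3.
So: house 1 = pie/white, house 2 = cookies/pink, house 3 = cheesecake/green.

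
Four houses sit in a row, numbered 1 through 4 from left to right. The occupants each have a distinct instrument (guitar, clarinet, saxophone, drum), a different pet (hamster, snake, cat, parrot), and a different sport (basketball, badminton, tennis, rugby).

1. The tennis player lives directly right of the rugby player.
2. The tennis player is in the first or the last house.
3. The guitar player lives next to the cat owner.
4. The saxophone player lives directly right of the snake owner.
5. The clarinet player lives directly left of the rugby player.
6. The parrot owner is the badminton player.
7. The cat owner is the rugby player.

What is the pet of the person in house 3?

From clue 2, the tennis player must be in house 4.
Clue 1: the rugby player is in house 3.
By clue 5, the clarinet player is in house 2.
By clue 7, the cat owner is in house 3.
House 4's pet must be hamster (nothing else left).
The guitar player is in house 4 (clue 3).
From clue 4, the saxophone player must be in house 3.
Clue 4 places the snake owner in house 2.
So house 1 gets drum for instrument.
That leaves parrot as the pet for house 1.
The badminton player is in house 1 (clue 6).
House 2 sport: only basketball fits.
So: house 1 = drum/parrot/badminton, house 2 = clarinet/snake/basketball, house 3 = saxophone/cat/rugby, house 4 = guitar/hamster/tennis.

cat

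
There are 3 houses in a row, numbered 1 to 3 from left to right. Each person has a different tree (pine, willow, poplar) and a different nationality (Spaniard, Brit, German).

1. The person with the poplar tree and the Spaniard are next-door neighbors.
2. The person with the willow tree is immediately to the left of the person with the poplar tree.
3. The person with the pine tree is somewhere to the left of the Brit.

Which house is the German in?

1

House 3's tree must be poplar (nothing else left).
By clue 1, the Spaniard is in house 2.
Clue 2: the person with the willow tree is in house 2.
The only tree still possible for house 1 is pine.
That leaves German as the nationality for house 1.
The only nationality still possible for house 3 is Brit.
So: house 1 = pine/German, house 2 = willow/Spaniard, house 3 = poplar/Brit.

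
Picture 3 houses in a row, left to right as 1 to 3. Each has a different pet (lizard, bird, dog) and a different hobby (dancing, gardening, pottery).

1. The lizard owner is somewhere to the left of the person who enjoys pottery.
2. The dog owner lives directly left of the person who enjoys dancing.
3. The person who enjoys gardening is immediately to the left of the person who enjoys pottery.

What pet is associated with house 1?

lizard

So house 3 gets bird for pet.
House 1 hobby: only gardening fits.
By clue 3, the person who enjoys pottery is in house 2.
The only hobby still possible for house 3 is dancing.
Clue 1 places the lizard owner in house 1.
The dog owner is in house 2 (clue 2).
So: house 1 = lizard/gardening, house 2 = dog/pottery, house 3 = bird/dancing.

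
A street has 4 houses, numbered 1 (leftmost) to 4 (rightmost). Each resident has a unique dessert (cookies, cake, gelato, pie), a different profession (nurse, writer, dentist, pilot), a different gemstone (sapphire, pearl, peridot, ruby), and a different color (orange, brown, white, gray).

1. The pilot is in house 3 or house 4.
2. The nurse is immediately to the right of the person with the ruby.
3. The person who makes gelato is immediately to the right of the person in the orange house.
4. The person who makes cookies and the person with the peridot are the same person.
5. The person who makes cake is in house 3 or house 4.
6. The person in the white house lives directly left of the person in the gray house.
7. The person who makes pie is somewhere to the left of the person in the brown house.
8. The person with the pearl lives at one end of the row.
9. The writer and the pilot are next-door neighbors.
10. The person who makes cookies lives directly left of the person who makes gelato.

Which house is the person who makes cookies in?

The only profession still possible for house 1 is dentist.
The person who makes cake is narrowed to house 3 or 4; consider each.
Placing it in house 3 leads to a contradiction, so it's in house 4.
The person who makes cookies is narrowed to house 1 or 2; consider each.
Placing it in house 2 leads to a contradiction, so it's in house 1.
By clue 4, the person with the peridot is in house 1.
Clue 10 places the person who makes gelato in house 2.
The only dessert still possible for house 3 is pie.
By clue 3, the person in the orange house is in house 1.
Clue 7: the person in the brown house is in house 4.
House 2's profession must be writer (nothing else left).
The only gemstone still possible for house 4 is pearl.
By clue 6, the person in the white house is in house 2.
Clue 6: the person in the gray house is in house 3.
Clue 9 places the pilot in house 3.
House 4's profession must be nurse (nothing else left).
Clue 2 places the person with the ruby in house 3.
That leaves sapphire as the gemstone for house 2.
So: house 1 = cookies/dentist/peridot/orange, house 2 = gelato/writer/sapphire/white, house 3 = pie/pilot/ruby/gray, house 4 = cake/nurse/pearl/brown.

1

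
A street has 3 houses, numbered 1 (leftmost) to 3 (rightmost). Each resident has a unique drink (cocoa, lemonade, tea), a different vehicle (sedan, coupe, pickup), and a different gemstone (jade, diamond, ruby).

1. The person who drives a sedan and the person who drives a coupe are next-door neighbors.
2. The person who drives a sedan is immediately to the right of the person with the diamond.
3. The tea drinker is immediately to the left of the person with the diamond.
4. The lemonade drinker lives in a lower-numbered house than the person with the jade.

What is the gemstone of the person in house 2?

Clue 3 places the tea drinker in house 1.
The person with the diamond is in house 2 (clue 3).
House 3 drink: only cocoa fits.
That leaves ruby as the gemstone for house 1.
House 3's gemstone must be jade (nothing else left).
The person who drives a sedan is in house 3 (clue 2).
House 2 drink: only lemonade fits.
From clue 1, the person who drives a coupe must be in house 2.
House 1's vehicle must be pickup (nothing else left).
So: house 1 = tea/pickup/ruby, house 2 = lemonade/coupe/diamond, house 3 = cocoa/sedan/jade.

diamond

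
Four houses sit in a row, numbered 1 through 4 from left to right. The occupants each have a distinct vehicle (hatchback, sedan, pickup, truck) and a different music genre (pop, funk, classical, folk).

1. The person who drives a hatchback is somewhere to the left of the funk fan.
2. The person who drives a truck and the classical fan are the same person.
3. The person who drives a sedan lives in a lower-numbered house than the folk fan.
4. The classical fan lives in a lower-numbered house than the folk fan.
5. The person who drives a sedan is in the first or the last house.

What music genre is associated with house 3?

The person who drives a sedan is in house 1 (clue 5).
So house 4 gets pickup for vehicle.
The only music genre still possible for house 1 is pop.
House 2 music genre: only classical fits.
From clue 2, the person who drives a truck must be in house 2.
So house 3 gets hatchback for vehicle.
Clue 1: the funk fan is in house 4.
That leaves folk as the music genre for house 3.
So: house 1 = sedan/pop, house 2 = truck/classical, house 3 = hatchback/folk, house 4 = pickup/funk.

folk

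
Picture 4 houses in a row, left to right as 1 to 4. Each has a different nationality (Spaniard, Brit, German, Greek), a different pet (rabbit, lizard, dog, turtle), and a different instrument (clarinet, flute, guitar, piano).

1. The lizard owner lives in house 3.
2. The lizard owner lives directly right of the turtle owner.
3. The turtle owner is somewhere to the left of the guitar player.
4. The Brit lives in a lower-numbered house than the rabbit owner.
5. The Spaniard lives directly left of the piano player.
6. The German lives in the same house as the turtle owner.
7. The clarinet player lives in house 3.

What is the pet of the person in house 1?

From clue 1, the lizard owner must be in house 3.
Clue 2 places the turtle owner in house 2.
From clue 6, the German must be in house 2.
By clue 7, the clarinet player is in house 3.
That leaves Greek as the nationality for house 4.
House 1's pet must be dog (nothing else left).
That leaves rabbit as the pet for house 4.
House 1's instrument must be flute (nothing else left).
That leaves piano as the instrument for house 2.
House 4 instrument: only guitar fits.
Clue 5: the Spaniard is in house 1.
That leaves Brit as the nationality for house 3.
So: house 1 = Spaniard/dog/flute, house 2 = German/turtle/piano, house 3 = Brit/lizard/clarinet, house 4 = Greek/rabbit/guitar.

dog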